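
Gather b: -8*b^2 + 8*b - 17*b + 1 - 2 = -8*b^2 - 9*b - 1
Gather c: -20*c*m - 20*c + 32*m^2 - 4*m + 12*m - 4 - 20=c*(-20*m - 20) + 32*m^2 + 8*m - 24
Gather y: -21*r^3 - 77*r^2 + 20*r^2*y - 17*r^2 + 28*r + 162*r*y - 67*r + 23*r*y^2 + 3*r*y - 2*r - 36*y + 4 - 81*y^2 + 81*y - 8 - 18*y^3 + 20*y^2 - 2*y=-21*r^3 - 94*r^2 - 41*r - 18*y^3 + y^2*(23*r - 61) + y*(20*r^2 + 165*r + 43) - 4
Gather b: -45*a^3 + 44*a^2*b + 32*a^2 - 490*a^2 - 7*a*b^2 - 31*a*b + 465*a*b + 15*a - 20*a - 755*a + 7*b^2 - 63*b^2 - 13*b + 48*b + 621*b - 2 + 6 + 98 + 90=-45*a^3 - 458*a^2 - 760*a + b^2*(-7*a - 56) + b*(44*a^2 + 434*a + 656) + 192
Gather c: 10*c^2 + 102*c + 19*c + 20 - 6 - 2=10*c^2 + 121*c + 12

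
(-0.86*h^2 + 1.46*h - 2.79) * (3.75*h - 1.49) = -3.225*h^3 + 6.7564*h^2 - 12.6379*h + 4.1571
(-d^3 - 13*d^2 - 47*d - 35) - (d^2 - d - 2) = -d^3 - 14*d^2 - 46*d - 33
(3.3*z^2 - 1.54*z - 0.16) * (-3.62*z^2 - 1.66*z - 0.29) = -11.946*z^4 + 0.0968000000000009*z^3 + 2.1786*z^2 + 0.7122*z + 0.0464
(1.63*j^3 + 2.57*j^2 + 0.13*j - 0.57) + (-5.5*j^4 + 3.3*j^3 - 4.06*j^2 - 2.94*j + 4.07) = -5.5*j^4 + 4.93*j^3 - 1.49*j^2 - 2.81*j + 3.5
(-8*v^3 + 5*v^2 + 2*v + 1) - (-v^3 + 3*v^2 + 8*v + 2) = -7*v^3 + 2*v^2 - 6*v - 1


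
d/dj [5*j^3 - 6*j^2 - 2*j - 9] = 15*j^2 - 12*j - 2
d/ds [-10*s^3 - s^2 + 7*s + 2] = -30*s^2 - 2*s + 7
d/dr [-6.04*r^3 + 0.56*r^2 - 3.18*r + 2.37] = -18.12*r^2 + 1.12*r - 3.18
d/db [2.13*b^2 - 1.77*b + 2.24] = 4.26*b - 1.77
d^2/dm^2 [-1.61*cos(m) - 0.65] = 1.61*cos(m)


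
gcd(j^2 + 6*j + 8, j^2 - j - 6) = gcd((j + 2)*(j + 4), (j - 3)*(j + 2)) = j + 2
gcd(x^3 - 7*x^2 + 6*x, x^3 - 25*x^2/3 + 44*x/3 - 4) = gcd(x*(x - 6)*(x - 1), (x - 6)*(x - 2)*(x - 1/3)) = x - 6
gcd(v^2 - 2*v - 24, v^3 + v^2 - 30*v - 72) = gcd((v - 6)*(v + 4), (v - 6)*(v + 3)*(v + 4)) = v^2 - 2*v - 24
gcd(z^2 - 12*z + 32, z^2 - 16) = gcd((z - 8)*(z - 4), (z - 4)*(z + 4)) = z - 4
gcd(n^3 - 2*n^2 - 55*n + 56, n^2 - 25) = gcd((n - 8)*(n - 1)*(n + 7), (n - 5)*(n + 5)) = 1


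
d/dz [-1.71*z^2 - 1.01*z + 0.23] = -3.42*z - 1.01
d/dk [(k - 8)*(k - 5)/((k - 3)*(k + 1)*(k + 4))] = (-k^4 + 26*k^3 - 105*k^2 - 184*k + 596)/(k^6 + 4*k^5 - 18*k^4 - 68*k^3 + 73*k^2 + 264*k + 144)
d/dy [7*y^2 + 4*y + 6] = 14*y + 4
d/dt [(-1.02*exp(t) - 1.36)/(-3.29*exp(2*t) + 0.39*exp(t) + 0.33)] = (-3.3558*exp(2*t) - 8.9488*exp(t) + 0.1938)*exp(t)/(10.8241*exp(4*t) - 2.5662*exp(3*t) - 2.0193*exp(2*t) + 0.2574*exp(t) + 0.1089)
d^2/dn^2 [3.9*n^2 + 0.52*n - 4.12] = 7.80000000000000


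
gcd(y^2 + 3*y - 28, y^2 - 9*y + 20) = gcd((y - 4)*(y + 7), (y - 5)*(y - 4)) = y - 4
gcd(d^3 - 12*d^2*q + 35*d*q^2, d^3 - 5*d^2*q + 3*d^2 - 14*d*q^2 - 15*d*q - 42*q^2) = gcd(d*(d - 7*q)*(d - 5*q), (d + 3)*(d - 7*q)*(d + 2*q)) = -d + 7*q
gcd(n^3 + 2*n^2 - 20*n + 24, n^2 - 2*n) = n - 2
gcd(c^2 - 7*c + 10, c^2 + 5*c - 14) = c - 2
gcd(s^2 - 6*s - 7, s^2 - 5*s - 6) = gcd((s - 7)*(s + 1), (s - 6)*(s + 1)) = s + 1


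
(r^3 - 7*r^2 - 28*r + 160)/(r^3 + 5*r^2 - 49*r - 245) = (r^2 - 12*r + 32)/(r^2 - 49)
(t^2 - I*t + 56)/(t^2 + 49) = (t - 8*I)/(t - 7*I)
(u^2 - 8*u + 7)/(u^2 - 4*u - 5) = (-u^2 + 8*u - 7)/(-u^2 + 4*u + 5)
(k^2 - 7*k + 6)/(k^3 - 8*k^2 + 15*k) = (k^2 - 7*k + 6)/(k*(k^2 - 8*k + 15))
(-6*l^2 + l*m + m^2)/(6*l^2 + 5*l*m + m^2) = (-2*l + m)/(2*l + m)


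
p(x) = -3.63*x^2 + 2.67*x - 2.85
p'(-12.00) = 89.79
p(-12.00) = -557.61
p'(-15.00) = 111.57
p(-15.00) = -859.65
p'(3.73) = -24.41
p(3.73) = -43.39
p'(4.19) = -27.75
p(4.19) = -55.39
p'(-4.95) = 38.61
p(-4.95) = -105.01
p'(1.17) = -5.82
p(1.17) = -4.70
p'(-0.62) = 7.17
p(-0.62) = -5.90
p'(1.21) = -6.11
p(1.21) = -4.93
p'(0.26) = 0.78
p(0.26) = -2.40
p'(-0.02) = 2.82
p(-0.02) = -2.90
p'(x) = 2.67 - 7.26*x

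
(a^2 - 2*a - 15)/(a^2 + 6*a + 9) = (a - 5)/(a + 3)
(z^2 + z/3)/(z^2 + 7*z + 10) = z*(3*z + 1)/(3*(z^2 + 7*z + 10))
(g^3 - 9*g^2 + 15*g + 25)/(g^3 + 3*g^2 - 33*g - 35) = (g - 5)/(g + 7)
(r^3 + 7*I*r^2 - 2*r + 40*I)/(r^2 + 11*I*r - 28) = (r^2 + 3*I*r + 10)/(r + 7*I)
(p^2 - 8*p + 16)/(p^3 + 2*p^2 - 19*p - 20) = (p - 4)/(p^2 + 6*p + 5)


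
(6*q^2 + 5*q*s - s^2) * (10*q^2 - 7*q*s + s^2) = 60*q^4 + 8*q^3*s - 39*q^2*s^2 + 12*q*s^3 - s^4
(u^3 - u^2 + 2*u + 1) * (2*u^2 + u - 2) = 2*u^5 - u^4 + u^3 + 6*u^2 - 3*u - 2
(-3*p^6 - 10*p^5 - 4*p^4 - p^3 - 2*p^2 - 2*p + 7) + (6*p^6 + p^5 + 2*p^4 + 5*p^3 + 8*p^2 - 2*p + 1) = 3*p^6 - 9*p^5 - 2*p^4 + 4*p^3 + 6*p^2 - 4*p + 8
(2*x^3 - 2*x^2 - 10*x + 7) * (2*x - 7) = 4*x^4 - 18*x^3 - 6*x^2 + 84*x - 49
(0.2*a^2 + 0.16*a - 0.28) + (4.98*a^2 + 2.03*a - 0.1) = 5.18*a^2 + 2.19*a - 0.38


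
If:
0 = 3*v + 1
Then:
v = -1/3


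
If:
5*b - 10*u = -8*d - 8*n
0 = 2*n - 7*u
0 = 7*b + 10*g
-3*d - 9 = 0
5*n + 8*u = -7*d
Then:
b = 156/85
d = -3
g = -546/425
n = 49/17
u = 14/17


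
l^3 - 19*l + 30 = (l - 3)*(l - 2)*(l + 5)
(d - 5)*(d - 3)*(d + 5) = d^3 - 3*d^2 - 25*d + 75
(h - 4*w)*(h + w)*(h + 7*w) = h^3 + 4*h^2*w - 25*h*w^2 - 28*w^3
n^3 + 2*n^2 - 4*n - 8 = (n - 2)*(n + 2)^2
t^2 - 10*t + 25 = (t - 5)^2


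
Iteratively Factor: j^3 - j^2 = (j)*(j^2 - j) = j^2*(j - 1)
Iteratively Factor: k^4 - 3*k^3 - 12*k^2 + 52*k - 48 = (k - 2)*(k^3 - k^2 - 14*k + 24) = (k - 3)*(k - 2)*(k^2 + 2*k - 8) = (k - 3)*(k - 2)^2*(k + 4)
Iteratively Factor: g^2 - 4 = (g + 2)*(g - 2)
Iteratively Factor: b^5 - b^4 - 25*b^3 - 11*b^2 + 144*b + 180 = (b - 5)*(b^4 + 4*b^3 - 5*b^2 - 36*b - 36) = (b - 5)*(b + 2)*(b^3 + 2*b^2 - 9*b - 18) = (b - 5)*(b + 2)*(b + 3)*(b^2 - b - 6) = (b - 5)*(b - 3)*(b + 2)*(b + 3)*(b + 2)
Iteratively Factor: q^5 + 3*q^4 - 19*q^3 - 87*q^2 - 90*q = (q + 3)*(q^4 - 19*q^2 - 30*q) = (q - 5)*(q + 3)*(q^3 + 5*q^2 + 6*q) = (q - 5)*(q + 3)^2*(q^2 + 2*q) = (q - 5)*(q + 2)*(q + 3)^2*(q)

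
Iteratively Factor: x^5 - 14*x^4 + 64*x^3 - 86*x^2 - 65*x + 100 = (x - 5)*(x^4 - 9*x^3 + 19*x^2 + 9*x - 20) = (x - 5)*(x - 1)*(x^3 - 8*x^2 + 11*x + 20) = (x - 5)*(x - 4)*(x - 1)*(x^2 - 4*x - 5) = (x - 5)^2*(x - 4)*(x - 1)*(x + 1)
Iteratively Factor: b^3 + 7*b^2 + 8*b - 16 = (b - 1)*(b^2 + 8*b + 16) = (b - 1)*(b + 4)*(b + 4)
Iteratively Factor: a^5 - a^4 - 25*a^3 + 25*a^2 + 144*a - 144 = (a + 4)*(a^4 - 5*a^3 - 5*a^2 + 45*a - 36) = (a - 1)*(a + 4)*(a^3 - 4*a^2 - 9*a + 36) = (a - 1)*(a + 3)*(a + 4)*(a^2 - 7*a + 12) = (a - 3)*(a - 1)*(a + 3)*(a + 4)*(a - 4)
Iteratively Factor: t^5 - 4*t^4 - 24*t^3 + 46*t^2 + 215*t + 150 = (t - 5)*(t^4 + t^3 - 19*t^2 - 49*t - 30) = (t - 5)*(t + 1)*(t^3 - 19*t - 30) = (t - 5)^2*(t + 1)*(t^2 + 5*t + 6) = (t - 5)^2*(t + 1)*(t + 2)*(t + 3)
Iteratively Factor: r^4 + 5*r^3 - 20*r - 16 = (r + 2)*(r^3 + 3*r^2 - 6*r - 8) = (r + 1)*(r + 2)*(r^2 + 2*r - 8) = (r + 1)*(r + 2)*(r + 4)*(r - 2)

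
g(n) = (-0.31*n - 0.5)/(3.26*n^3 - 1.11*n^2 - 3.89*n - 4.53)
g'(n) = (-0.31*n - 0.5)*(-9.78*n^2 + 2.22*n + 3.89)/(3.26*n^3 - 1.11*n^2 - 3.89*n - 4.53)^2 - 0.31/(3.26*n^3 - 1.11*n^2 - 3.89*n - 4.53) = (2.0212*n^3 + 4.5459*n^2 - 1.11*n - 0.5407)/(10.6276*n^6 - 7.2372*n^5 - 24.1307*n^4 - 20.8998*n^3 + 25.1887*n^2 + 35.2434*n + 20.5209)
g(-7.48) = -0.00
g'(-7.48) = -0.00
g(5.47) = -0.00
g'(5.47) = 0.00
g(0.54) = 0.10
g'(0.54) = 0.01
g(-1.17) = 0.02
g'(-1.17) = 0.08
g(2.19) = -0.07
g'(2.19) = 0.16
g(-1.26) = 0.01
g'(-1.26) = 0.06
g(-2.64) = -0.01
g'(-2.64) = -0.00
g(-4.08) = -0.00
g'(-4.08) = -0.00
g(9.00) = -0.00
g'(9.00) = 0.00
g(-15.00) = -0.00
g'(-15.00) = -0.00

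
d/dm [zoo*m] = zoo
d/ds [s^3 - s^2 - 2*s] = 3*s^2 - 2*s - 2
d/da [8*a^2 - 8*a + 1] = 16*a - 8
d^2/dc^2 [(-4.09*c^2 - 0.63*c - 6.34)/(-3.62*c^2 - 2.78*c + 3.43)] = (-5.6843418860808e-14*c^4 - 65.8087039999999*c^3 + 803.19474*c^2 + 429.754092*c + 363.690086)/(47.437928*c^6 + 109.290696*c^5 - 50.913852*c^4 - 185.623936*c^3 + 48.241578*c^2 + 98.119266*c - 40.353607)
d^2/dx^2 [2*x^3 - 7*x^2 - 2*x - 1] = 12*x - 14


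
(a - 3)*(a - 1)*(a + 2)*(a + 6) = a^4 + 4*a^3 - 17*a^2 - 24*a + 36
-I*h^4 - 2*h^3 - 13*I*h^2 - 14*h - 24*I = (h - 4*I)*(h - 2*I)*(h + 3*I)*(-I*h + 1)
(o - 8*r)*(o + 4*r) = o^2 - 4*o*r - 32*r^2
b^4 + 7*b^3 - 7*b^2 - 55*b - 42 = (b - 3)*(b + 1)*(b + 2)*(b + 7)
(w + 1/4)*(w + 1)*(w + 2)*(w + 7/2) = w^4 + 27*w^3/4 + 113*w^2/8 + 81*w/8 + 7/4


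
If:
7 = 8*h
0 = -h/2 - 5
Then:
No Solution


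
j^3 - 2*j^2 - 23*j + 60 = (j - 4)*(j - 3)*(j + 5)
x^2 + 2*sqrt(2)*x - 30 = (x - 3*sqrt(2))*(x + 5*sqrt(2))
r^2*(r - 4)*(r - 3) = r^4 - 7*r^3 + 12*r^2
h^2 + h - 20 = (h - 4)*(h + 5)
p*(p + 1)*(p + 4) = p^3 + 5*p^2 + 4*p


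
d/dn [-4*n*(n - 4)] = 16 - 8*n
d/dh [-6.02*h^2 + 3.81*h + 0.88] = 3.81 - 12.04*h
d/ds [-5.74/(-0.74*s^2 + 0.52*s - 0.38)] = (2.9848 - 8.4952*s)/(0.74*s^2 - 0.52*s + 0.38)^2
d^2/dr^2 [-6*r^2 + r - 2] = -12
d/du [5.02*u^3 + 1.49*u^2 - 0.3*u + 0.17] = 15.06*u^2 + 2.98*u - 0.3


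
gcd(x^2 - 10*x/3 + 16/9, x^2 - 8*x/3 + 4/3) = x - 2/3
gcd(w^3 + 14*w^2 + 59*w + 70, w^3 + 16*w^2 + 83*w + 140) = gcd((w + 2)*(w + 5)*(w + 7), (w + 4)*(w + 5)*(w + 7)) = w^2 + 12*w + 35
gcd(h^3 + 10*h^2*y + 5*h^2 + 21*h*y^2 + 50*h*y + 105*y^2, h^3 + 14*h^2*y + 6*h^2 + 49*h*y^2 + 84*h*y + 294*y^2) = h + 7*y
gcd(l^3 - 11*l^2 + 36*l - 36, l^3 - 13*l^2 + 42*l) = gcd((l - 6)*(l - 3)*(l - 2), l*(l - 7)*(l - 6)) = l - 6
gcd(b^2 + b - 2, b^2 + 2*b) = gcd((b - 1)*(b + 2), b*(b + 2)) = b + 2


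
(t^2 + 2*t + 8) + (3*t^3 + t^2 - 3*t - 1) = 3*t^3 + 2*t^2 - t + 7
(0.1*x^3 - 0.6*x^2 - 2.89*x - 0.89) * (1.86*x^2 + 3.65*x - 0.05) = 0.186*x^5 - 0.751*x^4 - 7.5704*x^3 - 12.1739*x^2 - 3.104*x + 0.0445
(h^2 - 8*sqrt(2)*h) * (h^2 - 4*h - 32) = h^4 - 8*sqrt(2)*h^3 - 4*h^3 - 32*h^2 + 32*sqrt(2)*h^2 + 256*sqrt(2)*h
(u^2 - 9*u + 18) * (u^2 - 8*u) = u^4 - 17*u^3 + 90*u^2 - 144*u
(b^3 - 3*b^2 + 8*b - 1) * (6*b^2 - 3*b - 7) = 6*b^5 - 21*b^4 + 50*b^3 - 9*b^2 - 53*b + 7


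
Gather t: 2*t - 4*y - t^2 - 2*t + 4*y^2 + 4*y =-t^2 + 4*y^2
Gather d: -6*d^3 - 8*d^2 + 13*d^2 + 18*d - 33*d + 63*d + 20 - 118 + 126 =-6*d^3 + 5*d^2 + 48*d + 28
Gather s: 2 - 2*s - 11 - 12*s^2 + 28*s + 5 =-12*s^2 + 26*s - 4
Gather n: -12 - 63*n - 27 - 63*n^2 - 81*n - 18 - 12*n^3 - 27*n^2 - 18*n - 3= -12*n^3 - 90*n^2 - 162*n - 60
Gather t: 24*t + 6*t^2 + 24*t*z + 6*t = 6*t^2 + t*(24*z + 30)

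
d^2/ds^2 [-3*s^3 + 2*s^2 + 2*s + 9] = 4 - 18*s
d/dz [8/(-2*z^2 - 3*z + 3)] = 8*(4*z + 3)/(2*z^2 + 3*z - 3)^2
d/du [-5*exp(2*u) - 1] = -10*exp(2*u)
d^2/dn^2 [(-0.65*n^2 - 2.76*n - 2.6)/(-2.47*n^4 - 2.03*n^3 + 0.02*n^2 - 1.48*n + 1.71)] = (23.79351*n^8 + 221.616798*n^7 + 544.090846*n^6 + 430.01016*n^5 + 119.223648*n^4 + 284.52275*n^3 + 293.490396*n^2 + 53.124168*n + 28.983586)/(15.069223*n^12 + 37.154481*n^11 + 30.169815*n^10 + 34.851731*n^9 + 12.983301*n^8 - 33.584106*n^7 - 4.76304499999999*n^6 - 23.748588*n^5 - 9.29103899999999*n^4 + 21.353257*n^3 - 11.412198*n^2 + 12.983004*n - 5.000211)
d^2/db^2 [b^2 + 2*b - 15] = 2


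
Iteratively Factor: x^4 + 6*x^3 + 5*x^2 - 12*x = (x - 1)*(x^3 + 7*x^2 + 12*x) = (x - 1)*(x + 3)*(x^2 + 4*x) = (x - 1)*(x + 3)*(x + 4)*(x)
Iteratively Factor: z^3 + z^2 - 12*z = (z - 3)*(z^2 + 4*z) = z*(z - 3)*(z + 4)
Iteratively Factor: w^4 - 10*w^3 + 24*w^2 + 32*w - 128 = (w + 2)*(w^3 - 12*w^2 + 48*w - 64) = (w - 4)*(w + 2)*(w^2 - 8*w + 16) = (w - 4)^2*(w + 2)*(w - 4)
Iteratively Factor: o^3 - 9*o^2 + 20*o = (o)*(o^2 - 9*o + 20) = o*(o - 5)*(o - 4)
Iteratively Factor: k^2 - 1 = (k + 1)*(k - 1)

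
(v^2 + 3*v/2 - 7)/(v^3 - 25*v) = (v^2 + 3*v/2 - 7)/(v*(v^2 - 25))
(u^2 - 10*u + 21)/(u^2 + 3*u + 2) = (u^2 - 10*u + 21)/(u^2 + 3*u + 2)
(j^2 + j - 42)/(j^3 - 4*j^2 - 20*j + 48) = (j + 7)/(j^2 + 2*j - 8)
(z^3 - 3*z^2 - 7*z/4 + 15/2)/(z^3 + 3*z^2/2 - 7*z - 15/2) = (z^2 - z/2 - 3)/(z^2 + 4*z + 3)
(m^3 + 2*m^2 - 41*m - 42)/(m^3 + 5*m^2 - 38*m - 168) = (m + 1)/(m + 4)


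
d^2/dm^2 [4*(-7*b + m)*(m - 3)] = 8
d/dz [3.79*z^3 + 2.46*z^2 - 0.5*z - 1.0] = 11.37*z^2 + 4.92*z - 0.5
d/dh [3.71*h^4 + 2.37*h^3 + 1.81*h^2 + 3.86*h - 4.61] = 14.84*h^3 + 7.11*h^2 + 3.62*h + 3.86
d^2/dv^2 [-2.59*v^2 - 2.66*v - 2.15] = -5.18000000000000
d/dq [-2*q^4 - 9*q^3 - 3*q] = -8*q^3 - 27*q^2 - 3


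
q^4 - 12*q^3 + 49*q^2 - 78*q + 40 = (q - 5)*(q - 4)*(q - 2)*(q - 1)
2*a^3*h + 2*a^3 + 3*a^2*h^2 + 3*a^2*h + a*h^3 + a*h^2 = (a + h)*(2*a + h)*(a*h + a)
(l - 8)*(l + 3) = l^2 - 5*l - 24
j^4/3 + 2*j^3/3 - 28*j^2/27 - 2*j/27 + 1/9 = (j/3 + 1)*(j - 1)*(j - 1/3)*(j + 1/3)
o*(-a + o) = -a*o + o^2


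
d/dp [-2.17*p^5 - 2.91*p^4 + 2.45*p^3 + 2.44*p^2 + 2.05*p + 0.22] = -10.85*p^4 - 11.64*p^3 + 7.35*p^2 + 4.88*p + 2.05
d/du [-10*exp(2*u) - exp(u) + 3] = (-20*exp(u) - 1)*exp(u)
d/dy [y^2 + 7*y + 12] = 2*y + 7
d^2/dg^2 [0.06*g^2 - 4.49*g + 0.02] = 0.120000000000000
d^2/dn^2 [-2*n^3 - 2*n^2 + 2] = -12*n - 4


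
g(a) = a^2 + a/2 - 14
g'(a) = 2*a + 1/2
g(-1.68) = -12.02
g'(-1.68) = -2.86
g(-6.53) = 25.38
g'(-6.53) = -12.56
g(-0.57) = -13.96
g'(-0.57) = -0.64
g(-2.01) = -10.96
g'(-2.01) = -3.52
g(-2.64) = -8.35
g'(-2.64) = -4.78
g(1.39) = -11.37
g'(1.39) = 3.28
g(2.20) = -8.06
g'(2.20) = 4.90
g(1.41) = -11.31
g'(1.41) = 3.32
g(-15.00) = 203.50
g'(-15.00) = -29.50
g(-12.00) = 124.00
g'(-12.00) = -23.50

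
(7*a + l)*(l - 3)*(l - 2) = 7*a*l^2 - 35*a*l + 42*a + l^3 - 5*l^2 + 6*l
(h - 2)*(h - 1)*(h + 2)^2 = h^4 + h^3 - 6*h^2 - 4*h + 8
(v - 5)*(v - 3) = v^2 - 8*v + 15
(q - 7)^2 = q^2 - 14*q + 49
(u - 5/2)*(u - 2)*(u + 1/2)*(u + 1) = u^4 - 3*u^3 - 5*u^2/4 + 21*u/4 + 5/2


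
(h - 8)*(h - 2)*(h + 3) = h^3 - 7*h^2 - 14*h + 48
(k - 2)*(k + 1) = k^2 - k - 2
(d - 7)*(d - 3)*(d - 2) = d^3 - 12*d^2 + 41*d - 42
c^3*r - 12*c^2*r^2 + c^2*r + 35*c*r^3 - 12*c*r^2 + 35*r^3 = (c - 7*r)*(c - 5*r)*(c*r + r)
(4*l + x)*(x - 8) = 4*l*x - 32*l + x^2 - 8*x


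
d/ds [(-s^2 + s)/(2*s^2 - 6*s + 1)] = (4*s^2 - 2*s + 1)/(4*s^4 - 24*s^3 + 40*s^2 - 12*s + 1)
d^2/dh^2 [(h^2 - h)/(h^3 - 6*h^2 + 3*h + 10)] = 2*(h^6 - 3*h^5 + 9*h^4 - 85*h^3 + 240*h^2 - 180*h + 130)/(h^9 - 18*h^8 + 117*h^7 - 294*h^6 - 9*h^5 + 1098*h^4 - 753*h^3 - 1530*h^2 + 900*h + 1000)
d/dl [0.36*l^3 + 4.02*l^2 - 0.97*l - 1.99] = 1.08*l^2 + 8.04*l - 0.97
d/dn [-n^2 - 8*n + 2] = -2*n - 8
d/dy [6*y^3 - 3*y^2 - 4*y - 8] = 18*y^2 - 6*y - 4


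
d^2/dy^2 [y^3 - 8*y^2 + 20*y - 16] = 6*y - 16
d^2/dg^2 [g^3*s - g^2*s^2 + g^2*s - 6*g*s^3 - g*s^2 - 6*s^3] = 2*s*(3*g - s + 1)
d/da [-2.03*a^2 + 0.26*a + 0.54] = 0.26 - 4.06*a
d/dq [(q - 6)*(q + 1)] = 2*q - 5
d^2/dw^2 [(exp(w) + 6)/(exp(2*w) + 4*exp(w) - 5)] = (exp(4*w) + 20*exp(3*w) + 102*exp(2*w) + 236*exp(w) + 145)*exp(w)/(exp(6*w) + 12*exp(5*w) + 33*exp(4*w) - 56*exp(3*w) - 165*exp(2*w) + 300*exp(w) - 125)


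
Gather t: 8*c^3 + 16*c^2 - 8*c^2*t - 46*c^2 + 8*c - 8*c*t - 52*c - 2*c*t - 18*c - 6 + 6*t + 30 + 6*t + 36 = 8*c^3 - 30*c^2 - 62*c + t*(-8*c^2 - 10*c + 12) + 60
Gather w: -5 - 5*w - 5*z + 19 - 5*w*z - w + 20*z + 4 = w*(-5*z - 6) + 15*z + 18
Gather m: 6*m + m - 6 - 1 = 7*m - 7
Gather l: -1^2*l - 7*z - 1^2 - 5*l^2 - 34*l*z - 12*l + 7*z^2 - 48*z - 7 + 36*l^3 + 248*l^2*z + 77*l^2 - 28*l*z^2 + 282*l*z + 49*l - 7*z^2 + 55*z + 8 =36*l^3 + l^2*(248*z + 72) + l*(-28*z^2 + 248*z + 36)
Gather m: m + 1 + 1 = m + 2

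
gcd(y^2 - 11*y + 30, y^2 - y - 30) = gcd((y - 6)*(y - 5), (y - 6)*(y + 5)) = y - 6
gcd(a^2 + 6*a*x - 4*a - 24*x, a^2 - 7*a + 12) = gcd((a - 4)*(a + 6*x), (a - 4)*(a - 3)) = a - 4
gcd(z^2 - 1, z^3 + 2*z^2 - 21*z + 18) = z - 1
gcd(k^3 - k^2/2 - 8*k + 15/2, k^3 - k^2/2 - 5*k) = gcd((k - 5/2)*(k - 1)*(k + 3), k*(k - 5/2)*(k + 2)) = k - 5/2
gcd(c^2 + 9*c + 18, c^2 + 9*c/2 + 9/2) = c + 3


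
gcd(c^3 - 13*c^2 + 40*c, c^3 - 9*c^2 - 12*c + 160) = c^2 - 13*c + 40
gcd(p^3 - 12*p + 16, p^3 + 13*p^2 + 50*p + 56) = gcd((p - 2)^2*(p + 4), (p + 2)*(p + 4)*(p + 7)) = p + 4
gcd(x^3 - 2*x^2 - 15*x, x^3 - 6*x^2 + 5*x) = x^2 - 5*x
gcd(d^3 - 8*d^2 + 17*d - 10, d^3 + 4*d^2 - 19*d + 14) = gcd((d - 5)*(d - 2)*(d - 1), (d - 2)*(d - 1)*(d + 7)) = d^2 - 3*d + 2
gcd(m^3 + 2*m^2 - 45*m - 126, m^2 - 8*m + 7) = m - 7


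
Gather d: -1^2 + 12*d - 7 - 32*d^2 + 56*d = -32*d^2 + 68*d - 8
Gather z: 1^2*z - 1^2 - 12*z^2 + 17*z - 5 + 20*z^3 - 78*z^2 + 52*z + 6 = 20*z^3 - 90*z^2 + 70*z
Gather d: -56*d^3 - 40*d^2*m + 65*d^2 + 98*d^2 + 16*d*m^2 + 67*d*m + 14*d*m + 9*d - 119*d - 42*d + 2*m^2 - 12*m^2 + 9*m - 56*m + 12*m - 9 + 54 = -56*d^3 + d^2*(163 - 40*m) + d*(16*m^2 + 81*m - 152) - 10*m^2 - 35*m + 45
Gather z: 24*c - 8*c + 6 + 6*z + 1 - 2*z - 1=16*c + 4*z + 6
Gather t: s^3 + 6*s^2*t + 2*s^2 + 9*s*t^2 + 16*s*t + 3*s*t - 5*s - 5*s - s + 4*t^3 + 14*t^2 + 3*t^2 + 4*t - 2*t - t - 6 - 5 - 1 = s^3 + 2*s^2 - 11*s + 4*t^3 + t^2*(9*s + 17) + t*(6*s^2 + 19*s + 1) - 12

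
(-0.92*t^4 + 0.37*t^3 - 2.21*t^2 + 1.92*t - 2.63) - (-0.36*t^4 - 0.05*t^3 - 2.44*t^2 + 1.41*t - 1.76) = -0.56*t^4 + 0.42*t^3 + 0.23*t^2 + 0.51*t - 0.87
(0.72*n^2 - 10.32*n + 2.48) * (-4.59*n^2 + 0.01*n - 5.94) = -3.3048*n^4 + 47.376*n^3 - 15.7632*n^2 + 61.3256*n - 14.7312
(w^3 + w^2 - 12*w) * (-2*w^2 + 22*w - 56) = -2*w^5 + 20*w^4 - 10*w^3 - 320*w^2 + 672*w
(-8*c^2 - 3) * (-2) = 16*c^2 + 6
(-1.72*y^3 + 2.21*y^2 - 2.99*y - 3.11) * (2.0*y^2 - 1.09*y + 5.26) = -3.44*y^5 + 6.2948*y^4 - 17.4361*y^3 + 8.6637*y^2 - 12.3375*y - 16.3586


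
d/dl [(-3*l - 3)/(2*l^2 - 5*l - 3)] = 6*(l^2 + 2*l - 1)/(4*l^4 - 20*l^3 + 13*l^2 + 30*l + 9)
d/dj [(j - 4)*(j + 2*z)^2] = (j + 2*z)*(3*j + 2*z - 8)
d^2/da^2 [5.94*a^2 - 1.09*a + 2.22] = 11.8800000000000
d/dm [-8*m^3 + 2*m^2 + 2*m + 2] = -24*m^2 + 4*m + 2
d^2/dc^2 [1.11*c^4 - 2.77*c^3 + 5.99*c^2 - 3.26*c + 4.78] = 13.32*c^2 - 16.62*c + 11.98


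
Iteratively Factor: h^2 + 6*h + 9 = (h + 3)*(h + 3)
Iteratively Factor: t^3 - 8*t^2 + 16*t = (t - 4)*(t^2 - 4*t) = (t - 4)^2*(t)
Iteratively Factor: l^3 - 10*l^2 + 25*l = (l - 5)*(l^2 - 5*l) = l*(l - 5)*(l - 5)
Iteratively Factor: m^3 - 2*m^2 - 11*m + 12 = (m - 1)*(m^2 - m - 12) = (m - 1)*(m + 3)*(m - 4)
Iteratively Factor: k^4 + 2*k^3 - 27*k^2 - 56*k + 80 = (k - 5)*(k^3 + 7*k^2 + 8*k - 16) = (k - 5)*(k + 4)*(k^2 + 3*k - 4) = (k - 5)*(k - 1)*(k + 4)*(k + 4)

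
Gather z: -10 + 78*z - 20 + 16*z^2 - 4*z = 16*z^2 + 74*z - 30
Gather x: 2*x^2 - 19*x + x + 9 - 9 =2*x^2 - 18*x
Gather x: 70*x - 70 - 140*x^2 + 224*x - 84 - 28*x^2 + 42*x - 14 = -168*x^2 + 336*x - 168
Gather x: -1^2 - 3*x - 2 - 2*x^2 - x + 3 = -2*x^2 - 4*x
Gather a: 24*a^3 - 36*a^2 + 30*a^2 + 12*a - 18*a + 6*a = 24*a^3 - 6*a^2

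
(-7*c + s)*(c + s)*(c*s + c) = -7*c^3*s - 7*c^3 - 6*c^2*s^2 - 6*c^2*s + c*s^3 + c*s^2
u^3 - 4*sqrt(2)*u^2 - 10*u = u*(u - 5*sqrt(2))*(u + sqrt(2))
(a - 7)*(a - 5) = a^2 - 12*a + 35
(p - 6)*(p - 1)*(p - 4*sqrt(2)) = p^3 - 7*p^2 - 4*sqrt(2)*p^2 + 6*p + 28*sqrt(2)*p - 24*sqrt(2)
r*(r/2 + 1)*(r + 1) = r^3/2 + 3*r^2/2 + r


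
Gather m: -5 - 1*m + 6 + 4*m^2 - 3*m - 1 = 4*m^2 - 4*m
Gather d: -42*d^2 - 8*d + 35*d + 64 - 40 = -42*d^2 + 27*d + 24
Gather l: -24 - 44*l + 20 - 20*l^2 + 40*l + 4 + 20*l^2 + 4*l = 0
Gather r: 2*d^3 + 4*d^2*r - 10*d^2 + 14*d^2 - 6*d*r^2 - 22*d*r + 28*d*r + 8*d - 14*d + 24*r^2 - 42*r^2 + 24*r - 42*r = 2*d^3 + 4*d^2 - 6*d + r^2*(-6*d - 18) + r*(4*d^2 + 6*d - 18)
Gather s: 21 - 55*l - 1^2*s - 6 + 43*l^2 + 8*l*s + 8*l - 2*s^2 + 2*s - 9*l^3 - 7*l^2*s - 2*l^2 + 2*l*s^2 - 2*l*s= -9*l^3 + 41*l^2 - 47*l + s^2*(2*l - 2) + s*(-7*l^2 + 6*l + 1) + 15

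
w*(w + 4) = w^2 + 4*w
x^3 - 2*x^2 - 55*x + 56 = (x - 8)*(x - 1)*(x + 7)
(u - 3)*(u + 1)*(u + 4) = u^3 + 2*u^2 - 11*u - 12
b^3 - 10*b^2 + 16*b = b*(b - 8)*(b - 2)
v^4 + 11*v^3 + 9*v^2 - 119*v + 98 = (v - 2)*(v - 1)*(v + 7)^2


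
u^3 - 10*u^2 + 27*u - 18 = (u - 6)*(u - 3)*(u - 1)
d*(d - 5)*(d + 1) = d^3 - 4*d^2 - 5*d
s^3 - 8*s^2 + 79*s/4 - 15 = (s - 4)*(s - 5/2)*(s - 3/2)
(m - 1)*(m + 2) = m^2 + m - 2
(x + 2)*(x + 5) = x^2 + 7*x + 10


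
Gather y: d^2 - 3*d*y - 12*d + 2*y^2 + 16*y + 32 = d^2 - 12*d + 2*y^2 + y*(16 - 3*d) + 32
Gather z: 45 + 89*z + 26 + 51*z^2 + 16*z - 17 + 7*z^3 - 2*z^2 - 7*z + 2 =7*z^3 + 49*z^2 + 98*z + 56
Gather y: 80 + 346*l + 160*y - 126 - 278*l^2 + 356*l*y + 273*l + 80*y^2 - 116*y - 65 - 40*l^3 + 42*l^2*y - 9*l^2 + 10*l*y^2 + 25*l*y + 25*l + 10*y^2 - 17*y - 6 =-40*l^3 - 287*l^2 + 644*l + y^2*(10*l + 90) + y*(42*l^2 + 381*l + 27) - 117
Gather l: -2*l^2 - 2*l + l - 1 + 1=-2*l^2 - l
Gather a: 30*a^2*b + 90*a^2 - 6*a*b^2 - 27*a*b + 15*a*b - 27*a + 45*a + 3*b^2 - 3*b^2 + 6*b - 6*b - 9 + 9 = a^2*(30*b + 90) + a*(-6*b^2 - 12*b + 18)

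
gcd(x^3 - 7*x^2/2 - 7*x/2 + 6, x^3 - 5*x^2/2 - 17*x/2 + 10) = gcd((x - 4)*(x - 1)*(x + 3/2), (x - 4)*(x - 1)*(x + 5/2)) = x^2 - 5*x + 4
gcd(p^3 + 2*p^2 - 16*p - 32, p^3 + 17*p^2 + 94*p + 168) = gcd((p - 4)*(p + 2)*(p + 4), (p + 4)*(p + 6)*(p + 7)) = p + 4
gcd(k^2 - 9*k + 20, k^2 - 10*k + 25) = k - 5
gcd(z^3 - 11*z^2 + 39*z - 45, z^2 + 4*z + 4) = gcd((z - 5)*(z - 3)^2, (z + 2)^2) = 1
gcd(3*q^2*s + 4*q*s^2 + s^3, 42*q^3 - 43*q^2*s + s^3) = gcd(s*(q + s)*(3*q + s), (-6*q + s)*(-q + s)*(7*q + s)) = 1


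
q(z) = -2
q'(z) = 0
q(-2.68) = -2.00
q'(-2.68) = 0.00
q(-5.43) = -2.00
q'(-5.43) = 0.00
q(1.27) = -2.00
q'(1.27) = 0.00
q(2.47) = -2.00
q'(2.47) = 0.00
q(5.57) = -2.00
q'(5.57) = 0.00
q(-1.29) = -2.00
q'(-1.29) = 0.00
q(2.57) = -2.00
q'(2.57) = 0.00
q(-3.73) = -2.00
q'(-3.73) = 0.00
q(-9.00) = -2.00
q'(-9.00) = 0.00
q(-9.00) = -2.00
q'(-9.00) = 0.00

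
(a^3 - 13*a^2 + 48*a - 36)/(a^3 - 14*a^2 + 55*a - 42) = (a - 6)/(a - 7)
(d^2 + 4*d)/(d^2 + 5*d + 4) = d/(d + 1)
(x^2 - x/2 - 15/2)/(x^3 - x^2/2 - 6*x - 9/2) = (2*x + 5)/(2*x^2 + 5*x + 3)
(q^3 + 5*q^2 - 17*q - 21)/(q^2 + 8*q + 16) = (q^3 + 5*q^2 - 17*q - 21)/(q^2 + 8*q + 16)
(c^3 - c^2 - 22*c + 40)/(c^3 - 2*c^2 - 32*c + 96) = (c^2 + 3*c - 10)/(c^2 + 2*c - 24)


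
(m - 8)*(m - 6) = m^2 - 14*m + 48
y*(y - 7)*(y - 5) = y^3 - 12*y^2 + 35*y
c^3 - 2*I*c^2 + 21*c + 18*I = (c - 6*I)*(c + I)*(c + 3*I)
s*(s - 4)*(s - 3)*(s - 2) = s^4 - 9*s^3 + 26*s^2 - 24*s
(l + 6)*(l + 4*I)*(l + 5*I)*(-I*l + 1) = -I*l^4 + 10*l^3 - 6*I*l^3 + 60*l^2 + 29*I*l^2 - 20*l + 174*I*l - 120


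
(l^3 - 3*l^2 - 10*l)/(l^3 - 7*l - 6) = l*(l - 5)/(l^2 - 2*l - 3)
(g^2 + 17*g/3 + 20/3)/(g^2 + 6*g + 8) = (g + 5/3)/(g + 2)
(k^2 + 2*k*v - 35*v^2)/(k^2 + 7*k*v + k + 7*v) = (k - 5*v)/(k + 1)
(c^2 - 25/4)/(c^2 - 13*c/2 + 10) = (c + 5/2)/(c - 4)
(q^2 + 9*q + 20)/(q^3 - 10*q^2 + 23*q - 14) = (q^2 + 9*q + 20)/(q^3 - 10*q^2 + 23*q - 14)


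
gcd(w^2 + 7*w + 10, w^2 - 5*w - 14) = w + 2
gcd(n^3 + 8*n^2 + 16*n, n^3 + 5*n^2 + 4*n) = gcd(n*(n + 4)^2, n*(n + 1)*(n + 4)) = n^2 + 4*n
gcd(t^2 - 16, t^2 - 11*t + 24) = 1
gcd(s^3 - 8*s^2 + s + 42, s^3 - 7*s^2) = s - 7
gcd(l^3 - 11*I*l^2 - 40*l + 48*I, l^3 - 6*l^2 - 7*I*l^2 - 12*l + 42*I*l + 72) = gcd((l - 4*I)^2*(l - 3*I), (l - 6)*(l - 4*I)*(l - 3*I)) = l^2 - 7*I*l - 12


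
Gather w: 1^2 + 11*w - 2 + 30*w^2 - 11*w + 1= 30*w^2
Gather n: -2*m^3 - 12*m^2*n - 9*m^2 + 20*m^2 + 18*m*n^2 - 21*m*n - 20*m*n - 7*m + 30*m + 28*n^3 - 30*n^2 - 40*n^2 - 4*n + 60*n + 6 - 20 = -2*m^3 + 11*m^2 + 23*m + 28*n^3 + n^2*(18*m - 70) + n*(-12*m^2 - 41*m + 56) - 14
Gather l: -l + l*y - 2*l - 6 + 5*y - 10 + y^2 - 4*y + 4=l*(y - 3) + y^2 + y - 12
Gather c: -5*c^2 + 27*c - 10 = -5*c^2 + 27*c - 10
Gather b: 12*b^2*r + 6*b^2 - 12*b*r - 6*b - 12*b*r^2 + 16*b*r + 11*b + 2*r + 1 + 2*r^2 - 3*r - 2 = b^2*(12*r + 6) + b*(-12*r^2 + 4*r + 5) + 2*r^2 - r - 1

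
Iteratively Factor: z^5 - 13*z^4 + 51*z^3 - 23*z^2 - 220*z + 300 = (z + 2)*(z^4 - 15*z^3 + 81*z^2 - 185*z + 150) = (z - 3)*(z + 2)*(z^3 - 12*z^2 + 45*z - 50) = (z - 5)*(z - 3)*(z + 2)*(z^2 - 7*z + 10) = (z - 5)*(z - 3)*(z - 2)*(z + 2)*(z - 5)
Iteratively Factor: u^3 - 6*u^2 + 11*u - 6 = (u - 1)*(u^2 - 5*u + 6) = (u - 2)*(u - 1)*(u - 3)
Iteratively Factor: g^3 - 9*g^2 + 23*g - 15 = (g - 1)*(g^2 - 8*g + 15) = (g - 5)*(g - 1)*(g - 3)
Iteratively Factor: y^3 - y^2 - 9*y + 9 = (y - 3)*(y^2 + 2*y - 3) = (y - 3)*(y + 3)*(y - 1)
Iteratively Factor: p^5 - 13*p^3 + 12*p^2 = (p - 1)*(p^4 + p^3 - 12*p^2) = p*(p - 1)*(p^3 + p^2 - 12*p) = p*(p - 1)*(p + 4)*(p^2 - 3*p) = p*(p - 3)*(p - 1)*(p + 4)*(p)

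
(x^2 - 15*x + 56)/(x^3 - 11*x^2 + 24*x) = (x - 7)/(x*(x - 3))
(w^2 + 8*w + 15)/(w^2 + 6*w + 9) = (w + 5)/(w + 3)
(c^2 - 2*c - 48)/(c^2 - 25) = (c^2 - 2*c - 48)/(c^2 - 25)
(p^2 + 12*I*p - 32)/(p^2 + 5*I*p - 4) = (p + 8*I)/(p + I)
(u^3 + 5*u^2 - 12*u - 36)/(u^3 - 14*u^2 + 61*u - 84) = (u^2 + 8*u + 12)/(u^2 - 11*u + 28)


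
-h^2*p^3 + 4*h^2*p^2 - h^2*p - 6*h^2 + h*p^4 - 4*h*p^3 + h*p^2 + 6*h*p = (-h + p)*(p - 3)*(p - 2)*(h*p + h)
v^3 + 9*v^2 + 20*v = v*(v + 4)*(v + 5)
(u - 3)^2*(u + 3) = u^3 - 3*u^2 - 9*u + 27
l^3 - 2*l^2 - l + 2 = (l - 2)*(l - 1)*(l + 1)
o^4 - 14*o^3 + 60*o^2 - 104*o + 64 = (o - 8)*(o - 2)^3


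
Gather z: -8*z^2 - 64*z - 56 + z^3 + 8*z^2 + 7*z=z^3 - 57*z - 56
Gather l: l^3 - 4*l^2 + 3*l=l^3 - 4*l^2 + 3*l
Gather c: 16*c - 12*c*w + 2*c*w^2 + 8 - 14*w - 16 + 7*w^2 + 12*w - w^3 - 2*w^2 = c*(2*w^2 - 12*w + 16) - w^3 + 5*w^2 - 2*w - 8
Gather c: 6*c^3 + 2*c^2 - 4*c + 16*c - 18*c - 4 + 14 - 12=6*c^3 + 2*c^2 - 6*c - 2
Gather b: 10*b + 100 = 10*b + 100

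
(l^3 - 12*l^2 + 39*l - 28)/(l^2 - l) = l - 11 + 28/l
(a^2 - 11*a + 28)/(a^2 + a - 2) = (a^2 - 11*a + 28)/(a^2 + a - 2)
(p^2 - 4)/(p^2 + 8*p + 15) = (p^2 - 4)/(p^2 + 8*p + 15)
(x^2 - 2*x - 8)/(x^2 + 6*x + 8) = (x - 4)/(x + 4)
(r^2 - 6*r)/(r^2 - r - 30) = r/(r + 5)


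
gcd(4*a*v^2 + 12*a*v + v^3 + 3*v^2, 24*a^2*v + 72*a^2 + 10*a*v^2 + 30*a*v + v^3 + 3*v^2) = 4*a*v + 12*a + v^2 + 3*v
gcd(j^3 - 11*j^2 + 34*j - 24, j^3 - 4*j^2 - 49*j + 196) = j - 4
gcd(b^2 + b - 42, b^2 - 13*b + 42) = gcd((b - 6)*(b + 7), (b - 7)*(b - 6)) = b - 6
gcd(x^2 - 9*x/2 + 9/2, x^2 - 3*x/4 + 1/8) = 1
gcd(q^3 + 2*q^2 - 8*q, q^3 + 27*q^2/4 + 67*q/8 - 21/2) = q + 4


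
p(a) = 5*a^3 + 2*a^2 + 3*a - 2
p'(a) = 15*a^2 + 4*a + 3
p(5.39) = 855.23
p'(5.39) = 460.34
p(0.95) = 6.94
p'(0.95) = 20.34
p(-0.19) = -2.53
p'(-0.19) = 2.78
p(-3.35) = -177.58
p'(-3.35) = 157.94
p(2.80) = 131.84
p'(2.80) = 131.80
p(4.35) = 460.46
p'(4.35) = 304.24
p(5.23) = 783.67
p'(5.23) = 434.21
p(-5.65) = -856.92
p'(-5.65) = 459.24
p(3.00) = 160.00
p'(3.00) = 150.00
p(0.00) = -2.00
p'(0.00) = 3.00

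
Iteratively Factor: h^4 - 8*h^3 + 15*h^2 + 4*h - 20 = (h - 5)*(h^3 - 3*h^2 + 4) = (h - 5)*(h - 2)*(h^2 - h - 2) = (h - 5)*(h - 2)*(h + 1)*(h - 2)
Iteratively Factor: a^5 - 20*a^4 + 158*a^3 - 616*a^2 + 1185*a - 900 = (a - 4)*(a^4 - 16*a^3 + 94*a^2 - 240*a + 225) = (a - 4)*(a - 3)*(a^3 - 13*a^2 + 55*a - 75) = (a - 5)*(a - 4)*(a - 3)*(a^2 - 8*a + 15) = (a - 5)*(a - 4)*(a - 3)^2*(a - 5)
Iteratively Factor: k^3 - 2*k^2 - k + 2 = (k - 1)*(k^2 - k - 2) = (k - 2)*(k - 1)*(k + 1)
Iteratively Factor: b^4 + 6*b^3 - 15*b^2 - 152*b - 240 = (b + 3)*(b^3 + 3*b^2 - 24*b - 80) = (b - 5)*(b + 3)*(b^2 + 8*b + 16) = (b - 5)*(b + 3)*(b + 4)*(b + 4)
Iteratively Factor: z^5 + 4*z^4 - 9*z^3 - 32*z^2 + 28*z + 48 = (z - 2)*(z^4 + 6*z^3 + 3*z^2 - 26*z - 24) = (z - 2)*(z + 1)*(z^3 + 5*z^2 - 2*z - 24) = (z - 2)*(z + 1)*(z + 3)*(z^2 + 2*z - 8) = (z - 2)*(z + 1)*(z + 3)*(z + 4)*(z - 2)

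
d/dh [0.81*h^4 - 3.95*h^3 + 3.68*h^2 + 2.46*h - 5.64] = 3.24*h^3 - 11.85*h^2 + 7.36*h + 2.46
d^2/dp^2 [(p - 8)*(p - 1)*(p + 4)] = 6*p - 10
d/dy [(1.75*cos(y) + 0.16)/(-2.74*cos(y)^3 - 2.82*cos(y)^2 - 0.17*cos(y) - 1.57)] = (-9.59*cos(y)^3 - 6.2502*cos(y)^2 - 0.9024*cos(y) + 2.7203)*sin(y)/(7.5076*cos(y)^6 + 15.4536*cos(y)^5 + 8.884*cos(y)^4 + 9.5624*cos(y)^3 + 8.8837*cos(y)^2 + 0.5338*cos(y) + 2.4649)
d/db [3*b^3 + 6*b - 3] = 9*b^2 + 6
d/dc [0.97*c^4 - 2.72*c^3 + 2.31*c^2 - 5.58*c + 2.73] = 3.88*c^3 - 8.16*c^2 + 4.62*c - 5.58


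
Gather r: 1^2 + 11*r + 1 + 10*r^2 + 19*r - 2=10*r^2 + 30*r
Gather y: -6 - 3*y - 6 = -3*y - 12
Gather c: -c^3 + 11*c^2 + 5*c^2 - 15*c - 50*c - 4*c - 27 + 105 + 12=-c^3 + 16*c^2 - 69*c + 90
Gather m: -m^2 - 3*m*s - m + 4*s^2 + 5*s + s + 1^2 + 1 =-m^2 + m*(-3*s - 1) + 4*s^2 + 6*s + 2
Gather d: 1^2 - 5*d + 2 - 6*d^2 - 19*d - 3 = -6*d^2 - 24*d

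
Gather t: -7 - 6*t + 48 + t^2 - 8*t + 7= t^2 - 14*t + 48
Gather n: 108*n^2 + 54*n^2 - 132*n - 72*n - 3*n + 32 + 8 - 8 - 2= 162*n^2 - 207*n + 30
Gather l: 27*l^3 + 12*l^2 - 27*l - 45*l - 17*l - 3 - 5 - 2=27*l^3 + 12*l^2 - 89*l - 10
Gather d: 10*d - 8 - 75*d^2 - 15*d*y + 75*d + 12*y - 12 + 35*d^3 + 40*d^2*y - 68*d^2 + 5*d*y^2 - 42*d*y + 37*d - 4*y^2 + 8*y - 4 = 35*d^3 + d^2*(40*y - 143) + d*(5*y^2 - 57*y + 122) - 4*y^2 + 20*y - 24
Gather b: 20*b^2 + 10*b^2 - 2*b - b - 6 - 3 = 30*b^2 - 3*b - 9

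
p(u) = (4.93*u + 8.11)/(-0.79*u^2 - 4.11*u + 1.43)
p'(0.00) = 19.75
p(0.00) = 5.67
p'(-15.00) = 0.06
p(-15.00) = 0.57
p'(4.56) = 0.16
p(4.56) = -0.91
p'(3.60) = 0.25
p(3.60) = -1.10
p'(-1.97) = 0.72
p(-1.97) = -0.25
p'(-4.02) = 1.93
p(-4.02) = -2.26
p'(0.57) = 35.80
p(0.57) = -9.34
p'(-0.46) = 3.55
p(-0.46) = 1.85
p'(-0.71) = 2.13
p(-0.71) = 1.17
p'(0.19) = 111.54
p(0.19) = 14.58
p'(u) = (1.58*u + 4.11)*(4.93*u + 8.11)/(-0.79*u^2 - 4.11*u + 1.43)^2 + 4.93/(-0.79*u^2 - 4.11*u + 1.43)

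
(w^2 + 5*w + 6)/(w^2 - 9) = (w + 2)/(w - 3)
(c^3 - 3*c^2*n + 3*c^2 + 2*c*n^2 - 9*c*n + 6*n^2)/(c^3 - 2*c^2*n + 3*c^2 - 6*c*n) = (c - n)/c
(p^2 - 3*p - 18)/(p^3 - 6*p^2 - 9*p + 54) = 1/(p - 3)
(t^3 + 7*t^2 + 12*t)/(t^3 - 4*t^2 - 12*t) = (t^2 + 7*t + 12)/(t^2 - 4*t - 12)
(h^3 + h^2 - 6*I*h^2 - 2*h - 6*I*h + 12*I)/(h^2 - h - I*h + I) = (h^2 + h*(2 - 6*I) - 12*I)/(h - I)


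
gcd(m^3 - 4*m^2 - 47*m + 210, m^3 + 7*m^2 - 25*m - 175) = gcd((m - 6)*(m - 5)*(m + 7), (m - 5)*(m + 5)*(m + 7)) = m^2 + 2*m - 35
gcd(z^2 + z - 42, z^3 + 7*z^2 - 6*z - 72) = 1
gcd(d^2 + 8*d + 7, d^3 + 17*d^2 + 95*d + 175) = d + 7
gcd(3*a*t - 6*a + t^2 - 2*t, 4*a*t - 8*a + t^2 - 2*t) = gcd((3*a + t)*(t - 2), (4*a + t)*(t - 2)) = t - 2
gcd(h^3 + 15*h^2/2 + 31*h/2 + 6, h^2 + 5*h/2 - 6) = h + 4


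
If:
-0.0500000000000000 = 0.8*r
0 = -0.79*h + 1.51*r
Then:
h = -0.12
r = -0.06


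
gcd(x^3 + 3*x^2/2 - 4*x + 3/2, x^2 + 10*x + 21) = x + 3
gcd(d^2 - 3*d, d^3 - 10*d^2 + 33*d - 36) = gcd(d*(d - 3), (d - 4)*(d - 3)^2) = d - 3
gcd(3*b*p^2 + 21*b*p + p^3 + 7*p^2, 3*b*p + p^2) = 3*b*p + p^2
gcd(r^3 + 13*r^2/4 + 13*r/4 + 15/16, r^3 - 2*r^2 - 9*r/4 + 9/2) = r + 3/2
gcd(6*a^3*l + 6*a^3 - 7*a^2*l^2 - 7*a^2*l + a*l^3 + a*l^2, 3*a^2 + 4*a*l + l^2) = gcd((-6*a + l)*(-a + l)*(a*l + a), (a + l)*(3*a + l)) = 1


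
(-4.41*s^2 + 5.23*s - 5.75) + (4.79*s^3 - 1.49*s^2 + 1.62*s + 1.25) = 4.79*s^3 - 5.9*s^2 + 6.85*s - 4.5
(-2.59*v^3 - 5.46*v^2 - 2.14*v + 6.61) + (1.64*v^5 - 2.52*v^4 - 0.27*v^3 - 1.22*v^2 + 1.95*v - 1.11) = 1.64*v^5 - 2.52*v^4 - 2.86*v^3 - 6.68*v^2 - 0.19*v + 5.5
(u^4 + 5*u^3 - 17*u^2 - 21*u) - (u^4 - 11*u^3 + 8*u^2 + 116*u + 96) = 16*u^3 - 25*u^2 - 137*u - 96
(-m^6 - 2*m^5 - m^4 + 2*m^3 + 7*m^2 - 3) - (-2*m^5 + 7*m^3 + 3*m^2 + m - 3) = -m^6 - m^4 - 5*m^3 + 4*m^2 - m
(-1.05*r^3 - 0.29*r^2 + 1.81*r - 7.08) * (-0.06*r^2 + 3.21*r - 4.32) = 0.063*r^5 - 3.3531*r^4 + 3.4965*r^3 + 7.4877*r^2 - 30.546*r + 30.5856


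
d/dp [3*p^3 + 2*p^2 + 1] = p*(9*p + 4)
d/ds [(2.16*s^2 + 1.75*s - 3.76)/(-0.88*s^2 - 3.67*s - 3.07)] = (-6.3872*s^2 - 19.88*s - 19.1717)/(0.7744*s^4 + 6.4592*s^3 + 18.8721*s^2 + 22.5338*s + 9.4249)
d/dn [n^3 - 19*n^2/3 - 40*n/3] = 3*n^2 - 38*n/3 - 40/3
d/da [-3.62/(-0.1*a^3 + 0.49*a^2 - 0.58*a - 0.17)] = (-1.086*a^2 + 3.5476*a - 2.0996)/(0.1*a^3 - 0.49*a^2 + 0.58*a + 0.17)^2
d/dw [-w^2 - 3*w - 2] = -2*w - 3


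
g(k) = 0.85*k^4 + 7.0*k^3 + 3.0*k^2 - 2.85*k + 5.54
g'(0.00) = -2.85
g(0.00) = 5.54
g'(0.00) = -2.85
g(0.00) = 5.54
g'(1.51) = 65.80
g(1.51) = 36.60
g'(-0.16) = -3.29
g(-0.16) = 6.04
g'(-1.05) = 10.07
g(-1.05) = 4.77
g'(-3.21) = 81.82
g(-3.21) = -95.68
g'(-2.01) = 42.32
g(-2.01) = -19.58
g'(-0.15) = -3.29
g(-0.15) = 6.01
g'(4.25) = 662.97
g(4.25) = 862.29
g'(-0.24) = -3.13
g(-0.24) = 6.30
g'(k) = 3.4*k^3 + 21.0*k^2 + 6.0*k - 2.85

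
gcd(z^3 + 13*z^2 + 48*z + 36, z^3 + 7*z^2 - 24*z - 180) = z^2 + 12*z + 36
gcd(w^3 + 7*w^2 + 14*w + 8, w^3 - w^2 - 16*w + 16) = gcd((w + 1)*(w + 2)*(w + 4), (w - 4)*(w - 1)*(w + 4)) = w + 4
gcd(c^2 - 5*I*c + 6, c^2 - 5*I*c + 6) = c^2 - 5*I*c + 6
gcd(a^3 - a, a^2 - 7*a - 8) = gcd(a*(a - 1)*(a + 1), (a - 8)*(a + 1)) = a + 1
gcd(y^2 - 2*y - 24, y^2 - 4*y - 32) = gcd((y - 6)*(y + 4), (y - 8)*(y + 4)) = y + 4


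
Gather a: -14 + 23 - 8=1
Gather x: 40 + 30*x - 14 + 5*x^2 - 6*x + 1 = 5*x^2 + 24*x + 27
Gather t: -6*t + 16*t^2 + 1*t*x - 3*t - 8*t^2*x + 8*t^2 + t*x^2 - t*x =t^2*(24 - 8*x) + t*(x^2 - 9)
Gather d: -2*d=-2*d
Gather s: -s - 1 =-s - 1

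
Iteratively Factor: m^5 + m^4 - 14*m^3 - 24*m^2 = (m)*(m^4 + m^3 - 14*m^2 - 24*m) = m^2*(m^3 + m^2 - 14*m - 24) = m^2*(m + 3)*(m^2 - 2*m - 8) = m^2*(m - 4)*(m + 3)*(m + 2)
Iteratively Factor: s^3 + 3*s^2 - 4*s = (s + 4)*(s^2 - s) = s*(s + 4)*(s - 1)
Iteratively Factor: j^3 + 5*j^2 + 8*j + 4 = (j + 2)*(j^2 + 3*j + 2) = (j + 1)*(j + 2)*(j + 2)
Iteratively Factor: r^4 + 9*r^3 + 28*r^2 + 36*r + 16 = (r + 4)*(r^3 + 5*r^2 + 8*r + 4) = (r + 2)*(r + 4)*(r^2 + 3*r + 2) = (r + 1)*(r + 2)*(r + 4)*(r + 2)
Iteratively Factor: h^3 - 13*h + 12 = (h - 1)*(h^2 + h - 12) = (h - 3)*(h - 1)*(h + 4)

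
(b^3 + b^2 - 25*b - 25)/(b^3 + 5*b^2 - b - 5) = (b - 5)/(b - 1)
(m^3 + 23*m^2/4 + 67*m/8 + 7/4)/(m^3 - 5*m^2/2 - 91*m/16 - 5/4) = 2*(2*m^2 + 11*m + 14)/(4*m^2 - 11*m - 20)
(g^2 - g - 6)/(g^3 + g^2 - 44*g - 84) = (g - 3)/(g^2 - g - 42)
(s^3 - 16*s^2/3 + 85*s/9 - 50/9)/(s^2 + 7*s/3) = (9*s^3 - 48*s^2 + 85*s - 50)/(3*s*(3*s + 7))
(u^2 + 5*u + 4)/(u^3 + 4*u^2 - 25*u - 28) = (u + 4)/(u^2 + 3*u - 28)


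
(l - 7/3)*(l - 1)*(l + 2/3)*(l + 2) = l^4 - 2*l^3/3 - 47*l^2/9 + 16*l/9 + 28/9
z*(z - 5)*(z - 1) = z^3 - 6*z^2 + 5*z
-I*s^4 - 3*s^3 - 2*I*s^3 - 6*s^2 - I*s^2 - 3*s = s*(s + 1)*(s - 3*I)*(-I*s - I)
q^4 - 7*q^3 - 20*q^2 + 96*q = q*(q - 8)*(q - 3)*(q + 4)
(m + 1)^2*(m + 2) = m^3 + 4*m^2 + 5*m + 2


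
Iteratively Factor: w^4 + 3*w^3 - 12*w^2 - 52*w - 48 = (w + 2)*(w^3 + w^2 - 14*w - 24) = (w + 2)^2*(w^2 - w - 12) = (w - 4)*(w + 2)^2*(w + 3)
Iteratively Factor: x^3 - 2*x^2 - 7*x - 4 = (x + 1)*(x^2 - 3*x - 4) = (x - 4)*(x + 1)*(x + 1)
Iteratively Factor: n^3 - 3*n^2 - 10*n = (n + 2)*(n^2 - 5*n) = (n - 5)*(n + 2)*(n)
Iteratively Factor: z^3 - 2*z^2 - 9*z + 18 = (z + 3)*(z^2 - 5*z + 6) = (z - 2)*(z + 3)*(z - 3)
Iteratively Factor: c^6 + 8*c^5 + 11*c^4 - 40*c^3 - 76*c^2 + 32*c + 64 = (c + 1)*(c^5 + 7*c^4 + 4*c^3 - 44*c^2 - 32*c + 64) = (c - 1)*(c + 1)*(c^4 + 8*c^3 + 12*c^2 - 32*c - 64) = (c - 1)*(c + 1)*(c + 4)*(c^3 + 4*c^2 - 4*c - 16) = (c - 1)*(c + 1)*(c + 2)*(c + 4)*(c^2 + 2*c - 8) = (c - 2)*(c - 1)*(c + 1)*(c + 2)*(c + 4)*(c + 4)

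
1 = 1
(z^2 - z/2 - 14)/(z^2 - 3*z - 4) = (z + 7/2)/(z + 1)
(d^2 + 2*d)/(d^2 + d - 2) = d/(d - 1)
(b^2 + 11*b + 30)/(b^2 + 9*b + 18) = (b + 5)/(b + 3)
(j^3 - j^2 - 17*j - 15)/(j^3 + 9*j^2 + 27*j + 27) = (j^2 - 4*j - 5)/(j^2 + 6*j + 9)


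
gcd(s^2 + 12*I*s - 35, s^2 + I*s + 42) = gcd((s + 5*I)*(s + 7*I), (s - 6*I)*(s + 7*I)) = s + 7*I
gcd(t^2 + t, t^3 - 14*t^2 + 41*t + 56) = t + 1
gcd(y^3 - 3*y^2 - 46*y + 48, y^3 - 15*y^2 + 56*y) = y - 8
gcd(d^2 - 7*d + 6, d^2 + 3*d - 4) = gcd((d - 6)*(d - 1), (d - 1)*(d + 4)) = d - 1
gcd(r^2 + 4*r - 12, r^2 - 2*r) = r - 2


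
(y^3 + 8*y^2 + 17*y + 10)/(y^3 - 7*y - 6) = (y + 5)/(y - 3)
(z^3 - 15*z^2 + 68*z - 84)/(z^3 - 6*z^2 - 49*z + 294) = (z - 2)/(z + 7)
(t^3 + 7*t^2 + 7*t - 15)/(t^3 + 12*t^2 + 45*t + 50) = (t^2 + 2*t - 3)/(t^2 + 7*t + 10)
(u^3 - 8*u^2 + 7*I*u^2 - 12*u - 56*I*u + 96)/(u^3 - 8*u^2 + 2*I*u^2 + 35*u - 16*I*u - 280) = (u^2 + 7*I*u - 12)/(u^2 + 2*I*u + 35)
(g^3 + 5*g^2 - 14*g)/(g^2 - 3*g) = (g^2 + 5*g - 14)/(g - 3)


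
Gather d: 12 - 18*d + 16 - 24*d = 28 - 42*d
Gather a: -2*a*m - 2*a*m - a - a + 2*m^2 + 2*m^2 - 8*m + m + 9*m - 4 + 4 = a*(-4*m - 2) + 4*m^2 + 2*m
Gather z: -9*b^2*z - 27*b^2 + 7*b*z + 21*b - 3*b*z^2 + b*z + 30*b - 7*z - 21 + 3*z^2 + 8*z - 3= -27*b^2 + 51*b + z^2*(3 - 3*b) + z*(-9*b^2 + 8*b + 1) - 24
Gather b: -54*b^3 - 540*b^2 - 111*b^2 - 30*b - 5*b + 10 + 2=-54*b^3 - 651*b^2 - 35*b + 12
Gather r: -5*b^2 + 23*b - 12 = -5*b^2 + 23*b - 12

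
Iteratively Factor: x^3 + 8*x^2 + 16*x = (x + 4)*(x^2 + 4*x) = x*(x + 4)*(x + 4)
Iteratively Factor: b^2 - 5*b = (b - 5)*(b)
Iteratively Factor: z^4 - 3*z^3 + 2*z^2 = (z - 1)*(z^3 - 2*z^2) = z*(z - 1)*(z^2 - 2*z) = z^2*(z - 1)*(z - 2)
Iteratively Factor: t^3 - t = (t + 1)*(t^2 - t) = t*(t + 1)*(t - 1)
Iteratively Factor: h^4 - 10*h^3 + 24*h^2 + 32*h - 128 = (h - 4)*(h^3 - 6*h^2 + 32) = (h - 4)^2*(h^2 - 2*h - 8) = (h - 4)^3*(h + 2)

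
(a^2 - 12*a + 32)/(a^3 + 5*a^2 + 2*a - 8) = (a^2 - 12*a + 32)/(a^3 + 5*a^2 + 2*a - 8)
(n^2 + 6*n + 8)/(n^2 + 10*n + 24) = (n + 2)/(n + 6)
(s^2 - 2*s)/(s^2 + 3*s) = (s - 2)/(s + 3)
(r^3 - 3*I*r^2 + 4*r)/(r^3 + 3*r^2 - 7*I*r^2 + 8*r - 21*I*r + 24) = r*(r - 4*I)/(r^2 + r*(3 - 8*I) - 24*I)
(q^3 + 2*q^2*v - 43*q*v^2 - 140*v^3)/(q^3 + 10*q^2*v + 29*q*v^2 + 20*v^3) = (q - 7*v)/(q + v)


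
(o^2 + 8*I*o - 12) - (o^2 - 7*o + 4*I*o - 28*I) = 7*o + 4*I*o - 12 + 28*I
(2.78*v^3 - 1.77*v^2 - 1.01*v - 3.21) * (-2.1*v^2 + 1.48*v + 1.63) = -5.838*v^5 + 7.8314*v^4 + 4.0328*v^3 + 2.3611*v^2 - 6.3971*v - 5.2323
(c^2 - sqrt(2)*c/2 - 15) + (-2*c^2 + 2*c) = -c^2 - sqrt(2)*c/2 + 2*c - 15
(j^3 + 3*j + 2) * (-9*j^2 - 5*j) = -9*j^5 - 5*j^4 - 27*j^3 - 33*j^2 - 10*j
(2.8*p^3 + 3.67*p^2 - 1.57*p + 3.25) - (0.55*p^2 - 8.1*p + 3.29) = 2.8*p^3 + 3.12*p^2 + 6.53*p - 0.04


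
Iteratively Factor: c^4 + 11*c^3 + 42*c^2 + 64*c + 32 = (c + 2)*(c^3 + 9*c^2 + 24*c + 16) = (c + 2)*(c + 4)*(c^2 + 5*c + 4) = (c + 2)*(c + 4)^2*(c + 1)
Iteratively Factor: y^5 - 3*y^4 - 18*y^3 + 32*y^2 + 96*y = (y + 3)*(y^4 - 6*y^3 + 32*y) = y*(y + 3)*(y^3 - 6*y^2 + 32) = y*(y - 4)*(y + 3)*(y^2 - 2*y - 8) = y*(y - 4)^2*(y + 3)*(y + 2)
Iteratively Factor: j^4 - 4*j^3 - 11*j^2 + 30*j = (j - 5)*(j^3 + j^2 - 6*j) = (j - 5)*(j - 2)*(j^2 + 3*j) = j*(j - 5)*(j - 2)*(j + 3)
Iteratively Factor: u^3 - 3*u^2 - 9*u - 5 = (u + 1)*(u^2 - 4*u - 5) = (u + 1)^2*(u - 5)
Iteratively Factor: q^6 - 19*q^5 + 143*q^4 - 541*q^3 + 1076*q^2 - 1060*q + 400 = (q - 4)*(q^5 - 15*q^4 + 83*q^3 - 209*q^2 + 240*q - 100) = (q - 5)*(q - 4)*(q^4 - 10*q^3 + 33*q^2 - 44*q + 20) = (q - 5)*(q - 4)*(q - 1)*(q^3 - 9*q^2 + 24*q - 20) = (q - 5)^2*(q - 4)*(q - 1)*(q^2 - 4*q + 4) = (q - 5)^2*(q - 4)*(q - 2)*(q - 1)*(q - 2)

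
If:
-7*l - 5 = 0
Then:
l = -5/7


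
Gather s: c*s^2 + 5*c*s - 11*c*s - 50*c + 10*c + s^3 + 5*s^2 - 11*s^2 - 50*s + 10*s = -40*c + s^3 + s^2*(c - 6) + s*(-6*c - 40)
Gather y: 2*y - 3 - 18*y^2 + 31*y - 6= -18*y^2 + 33*y - 9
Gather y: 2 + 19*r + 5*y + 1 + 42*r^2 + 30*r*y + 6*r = 42*r^2 + 25*r + y*(30*r + 5) + 3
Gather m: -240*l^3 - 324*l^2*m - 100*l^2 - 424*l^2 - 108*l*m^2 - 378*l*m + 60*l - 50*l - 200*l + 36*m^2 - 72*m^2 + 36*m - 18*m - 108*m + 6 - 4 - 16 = -240*l^3 - 524*l^2 - 190*l + m^2*(-108*l - 36) + m*(-324*l^2 - 378*l - 90) - 14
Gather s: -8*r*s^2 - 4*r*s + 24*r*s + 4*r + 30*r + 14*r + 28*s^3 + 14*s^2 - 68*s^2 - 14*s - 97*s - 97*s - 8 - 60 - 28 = 48*r + 28*s^3 + s^2*(-8*r - 54) + s*(20*r - 208) - 96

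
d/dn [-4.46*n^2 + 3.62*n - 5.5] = 3.62 - 8.92*n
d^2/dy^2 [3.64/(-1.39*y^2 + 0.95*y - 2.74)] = (14.065688*y^2 - 9.61324*y - 3.64*(2.78*y - 0.95)*(5.56*y - 1.9) + 27.726608)/(1.39*y^2 - 0.95*y + 2.74)^3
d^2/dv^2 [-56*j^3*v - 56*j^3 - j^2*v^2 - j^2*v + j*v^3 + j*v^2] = 2*j*(-j + 3*v + 1)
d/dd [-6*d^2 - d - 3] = -12*d - 1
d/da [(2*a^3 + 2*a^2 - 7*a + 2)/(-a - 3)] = (-4*a^3 - 20*a^2 - 12*a + 23)/(a^2 + 6*a + 9)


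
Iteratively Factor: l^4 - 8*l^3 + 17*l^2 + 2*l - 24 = (l + 1)*(l^3 - 9*l^2 + 26*l - 24) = (l - 2)*(l + 1)*(l^2 - 7*l + 12) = (l - 4)*(l - 2)*(l + 1)*(l - 3)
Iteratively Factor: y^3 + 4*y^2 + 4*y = (y + 2)*(y^2 + 2*y) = y*(y + 2)*(y + 2)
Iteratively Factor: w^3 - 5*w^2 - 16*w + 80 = (w + 4)*(w^2 - 9*w + 20) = (w - 4)*(w + 4)*(w - 5)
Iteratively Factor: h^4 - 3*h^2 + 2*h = (h - 1)*(h^3 + h^2 - 2*h) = (h - 1)^2*(h^2 + 2*h) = (h - 1)^2*(h + 2)*(h)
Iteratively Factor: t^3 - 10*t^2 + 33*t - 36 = (t - 3)*(t^2 - 7*t + 12) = (t - 3)^2*(t - 4)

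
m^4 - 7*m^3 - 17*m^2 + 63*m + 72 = (m - 8)*(m - 3)*(m + 1)*(m + 3)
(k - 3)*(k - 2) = k^2 - 5*k + 6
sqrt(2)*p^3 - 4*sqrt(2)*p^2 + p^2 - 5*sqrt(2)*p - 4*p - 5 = (p - 5)*(p + 1)*(sqrt(2)*p + 1)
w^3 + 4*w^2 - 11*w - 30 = (w - 3)*(w + 2)*(w + 5)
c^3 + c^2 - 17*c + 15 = (c - 3)*(c - 1)*(c + 5)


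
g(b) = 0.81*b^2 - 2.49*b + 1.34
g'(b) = 1.62*b - 2.49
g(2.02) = -0.38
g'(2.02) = 0.78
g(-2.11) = 10.20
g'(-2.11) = -5.91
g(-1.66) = 7.71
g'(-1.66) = -5.18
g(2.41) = 0.04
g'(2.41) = 1.41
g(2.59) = 0.32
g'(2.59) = 1.71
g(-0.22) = 1.93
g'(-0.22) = -2.85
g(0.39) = 0.49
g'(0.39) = -1.86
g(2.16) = -0.26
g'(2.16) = 1.01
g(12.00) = 88.10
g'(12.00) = 16.95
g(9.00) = 44.54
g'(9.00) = 12.09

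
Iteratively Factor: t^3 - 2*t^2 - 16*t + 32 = (t - 2)*(t^2 - 16) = (t - 4)*(t - 2)*(t + 4)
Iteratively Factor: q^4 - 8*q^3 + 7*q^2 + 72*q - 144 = (q + 3)*(q^3 - 11*q^2 + 40*q - 48) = (q - 4)*(q + 3)*(q^2 - 7*q + 12) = (q - 4)^2*(q + 3)*(q - 3)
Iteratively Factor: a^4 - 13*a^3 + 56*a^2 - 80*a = (a - 4)*(a^3 - 9*a^2 + 20*a) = (a - 4)^2*(a^2 - 5*a) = a*(a - 4)^2*(a - 5)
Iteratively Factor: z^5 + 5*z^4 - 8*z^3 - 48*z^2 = (z - 3)*(z^4 + 8*z^3 + 16*z^2) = z*(z - 3)*(z^3 + 8*z^2 + 16*z) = z*(z - 3)*(z + 4)*(z^2 + 4*z) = z^2*(z - 3)*(z + 4)*(z + 4)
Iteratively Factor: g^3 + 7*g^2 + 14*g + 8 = (g + 1)*(g^2 + 6*g + 8) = (g + 1)*(g + 2)*(g + 4)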